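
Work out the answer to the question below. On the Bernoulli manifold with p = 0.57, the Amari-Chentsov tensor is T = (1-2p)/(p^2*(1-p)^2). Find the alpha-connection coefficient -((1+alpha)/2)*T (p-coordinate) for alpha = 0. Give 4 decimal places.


Skewness (Amari-Chentsov) tensor: T = (1-2p)/(p^2*(1-p)^2).
p = 0.57, 1-2p = -0.14, p^2 = 0.3249, (1-p)^2 = 0.1849.
T = -0.14/(0.3249 * 0.1849) = -2.330459.
In the p-coordinate, Gamma^(alpha) = Gamma^(0) - (alpha/2)*T with Gamma^(0) = (1/2)*g'(p) = -T/2,
so Gamma^(alpha) = -((1+alpha)/2)*T.
alpha = 0, -(1+alpha)/2 = -0.5.
Gamma = -0.5 * -2.330459 = 1.1652

1.1652


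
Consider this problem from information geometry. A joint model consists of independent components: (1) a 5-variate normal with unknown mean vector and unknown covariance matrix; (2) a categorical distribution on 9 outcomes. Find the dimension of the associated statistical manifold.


The dimension of a statistical manifold equals the number of free
(independent) real parameters of the model. For a product of independent
blocks the parameter counts add.
- 5-variate normal: 5 (mean) + 5*6/2 = 15 (symmetric covariance) = 20.
- categorical on 9 outcomes (probabilities sum to 1): 9-1 = 8.
Total = 20 + 8 = 28.
Dimension = 28

28


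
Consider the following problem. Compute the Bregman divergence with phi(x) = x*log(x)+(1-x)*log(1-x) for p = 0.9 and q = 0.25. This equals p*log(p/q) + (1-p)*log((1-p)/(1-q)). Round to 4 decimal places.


Bregman divergence with negative entropy generator:
D = p*log(p/q) + (1-p)*log((1-p)/(1-q)).
p = 0.9, q = 0.25.
p*log(p/q) = 0.9*log(0.9/0.25) = 1.15284.
(1-p)*log((1-p)/(1-q)) = 0.1*log(0.1/0.75) = -0.20149.
D = 1.15284 + -0.20149 = 0.9514

0.9514


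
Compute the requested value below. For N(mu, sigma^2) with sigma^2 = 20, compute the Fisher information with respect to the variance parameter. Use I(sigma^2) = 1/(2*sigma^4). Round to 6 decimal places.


Fisher information for variance: I(sigma^2) = 1/(2*sigma^4).
sigma^2 = 20, so sigma^4 = 400.
I = 1/(2*400) = 1/800 = 0.001250

0.001250


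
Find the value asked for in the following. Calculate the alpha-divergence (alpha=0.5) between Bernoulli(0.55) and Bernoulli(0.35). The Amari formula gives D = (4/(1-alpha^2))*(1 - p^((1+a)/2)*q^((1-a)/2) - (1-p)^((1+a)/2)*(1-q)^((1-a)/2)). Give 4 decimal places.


Amari alpha-divergence:
D = (4/(1-alpha^2))*(1 - p^((1+a)/2)*q^((1-a)/2) - (1-p)^((1+a)/2)*(1-q)^((1-a)/2)).
alpha = 0.5, p = 0.55, q = 0.35.
e1 = (1+alpha)/2 = 0.75, e2 = (1-alpha)/2 = 0.25.
t1 = p^e1 * q^e2 = 0.55^0.75 * 0.35^0.25 = 0.491235.
t2 = (1-p)^e1 * (1-q)^e2 = 0.45^0.75 * 0.65^0.25 = 0.49333.
4/(1-alpha^2) = 5.333333.
D = 5.333333*(1 - 0.491235 - 0.49333) = 0.0823

0.0823


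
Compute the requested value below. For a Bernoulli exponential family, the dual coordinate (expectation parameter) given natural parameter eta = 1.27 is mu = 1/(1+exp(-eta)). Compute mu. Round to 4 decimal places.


Dual coordinate (expectation parameter) for Bernoulli:
mu = 1/(1+exp(-eta)).
eta = 1.27.
exp(-eta) = exp(-1.27) = 0.280832.
mu = 1/(1+0.280832) = 0.7807

0.7807


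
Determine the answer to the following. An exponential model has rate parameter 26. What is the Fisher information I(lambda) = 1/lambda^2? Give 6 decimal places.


Fisher information for exponential: I(lambda) = 1/lambda^2.
lambda = 26, lambda^2 = 676.
I = 1/676 = 0.001479

0.001479


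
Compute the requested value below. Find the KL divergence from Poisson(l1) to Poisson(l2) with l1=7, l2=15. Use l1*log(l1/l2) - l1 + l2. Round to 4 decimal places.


KL divergence for Poisson:
KL = l1*log(l1/l2) - l1 + l2.
l1 = 7, l2 = 15.
log(7/15) = -0.76214.
l1*log(l1/l2) = 7 * -0.76214 = -5.33498.
KL = -5.33498 - 7 + 15 = 2.6650

2.6650


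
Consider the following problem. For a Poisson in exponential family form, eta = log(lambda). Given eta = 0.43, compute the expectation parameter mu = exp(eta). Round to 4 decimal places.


Expectation parameter for Poisson exponential family:
mu = exp(eta).
eta = 0.43.
mu = exp(0.43) = 1.5373

1.5373


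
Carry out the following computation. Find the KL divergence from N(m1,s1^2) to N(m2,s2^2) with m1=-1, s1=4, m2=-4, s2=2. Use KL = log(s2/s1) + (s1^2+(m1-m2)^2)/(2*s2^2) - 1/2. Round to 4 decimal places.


KL divergence between normal distributions:
KL = log(s2/s1) + (s1^2 + (m1-m2)^2)/(2*s2^2) - 1/2.
log(2/4) = -0.693147.
(4^2 + (-1--4)^2)/(2*2^2) = (16 + 9)/8 = 3.125.
KL = -0.693147 + 3.125 - 0.5 = 1.9319

1.9319


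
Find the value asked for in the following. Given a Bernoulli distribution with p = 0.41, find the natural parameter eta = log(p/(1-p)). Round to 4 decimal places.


Natural parameter for Bernoulli: eta = log(p/(1-p)).
p = 0.41, 1-p = 0.59.
p/(1-p) = 0.694915.
eta = log(0.694915) = -0.3640

-0.3640


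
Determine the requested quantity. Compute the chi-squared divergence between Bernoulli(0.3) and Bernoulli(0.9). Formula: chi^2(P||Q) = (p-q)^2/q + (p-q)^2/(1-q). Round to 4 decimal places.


Chi-squared divergence between Bernoulli distributions:
chi^2 = (p-q)^2/q + (p-q)^2/(1-q).
p = 0.3, q = 0.9, p-q = -0.6.
(p-q)^2 = 0.36.
term1 = 0.36/0.9 = 0.4.
term2 = 0.36/0.1 = 3.6.
chi^2 = 0.4 + 3.6 = 4.0000

4.0000


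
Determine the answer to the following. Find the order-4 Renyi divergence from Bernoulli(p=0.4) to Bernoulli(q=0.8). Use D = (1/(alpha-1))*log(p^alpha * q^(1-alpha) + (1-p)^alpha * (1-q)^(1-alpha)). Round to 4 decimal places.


Renyi divergence of order alpha between Bernoulli distributions:
D = (1/(alpha-1))*log(p^alpha * q^(1-alpha) + (1-p)^alpha * (1-q)^(1-alpha)).
alpha = 4, p = 0.4, q = 0.8.
p^alpha * q^(1-alpha) = 0.4^4 * 0.8^-3 = 0.05.
(1-p)^alpha * (1-q)^(1-alpha) = 0.6^4 * 0.2^-3 = 16.2.
sum = 0.05 + 16.2 = 16.25.
D = (1/3)*log(16.25) = 0.9294

0.9294


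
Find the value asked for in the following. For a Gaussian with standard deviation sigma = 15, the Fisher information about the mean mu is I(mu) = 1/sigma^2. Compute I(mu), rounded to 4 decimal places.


The Fisher information for the mean of a normal distribution is I(mu) = 1/sigma^2.
sigma = 15, so sigma^2 = 225.
I(mu) = 1/225 = 0.0044

0.0044


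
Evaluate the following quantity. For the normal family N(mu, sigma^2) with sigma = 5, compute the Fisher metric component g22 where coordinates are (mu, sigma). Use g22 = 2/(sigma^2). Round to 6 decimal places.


For the 2-parameter normal family, the Fisher metric has:
  g11 = 1/sigma^2, g22 = 2/sigma^2.
sigma = 5, sigma^2 = 25.
g22 = 0.080000

0.080000


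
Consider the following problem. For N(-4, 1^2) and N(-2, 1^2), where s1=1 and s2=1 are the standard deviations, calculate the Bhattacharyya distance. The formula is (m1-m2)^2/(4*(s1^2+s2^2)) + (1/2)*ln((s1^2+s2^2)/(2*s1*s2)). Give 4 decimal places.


Bhattacharyya distance between two Gaussians:
DB = (m1-m2)^2/(4*(s1^2+s2^2)) + (1/2)*ln((s1^2+s2^2)/(2*s1*s2)).
(m1-m2)^2 = (-2)^2 = 4.
s1^2+s2^2 = 1 + 1 = 2.
term1 = 4/8 = 0.5.
term2 = 0.5*ln(2/2.0) = 0.0.
DB = 0.5 + 0.0 = 0.5000

0.5000


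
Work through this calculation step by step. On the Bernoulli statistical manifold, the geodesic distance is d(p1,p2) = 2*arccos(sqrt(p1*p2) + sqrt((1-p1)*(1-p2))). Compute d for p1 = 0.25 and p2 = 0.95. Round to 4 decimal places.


Geodesic distance on Bernoulli manifold:
d(p1,p2) = 2*arccos(sqrt(p1*p2) + sqrt((1-p1)*(1-p2))).
sqrt(p1*p2) = sqrt(0.25*0.95) = 0.48734.
sqrt((1-p1)*(1-p2)) = sqrt(0.75*0.05) = 0.193649.
arg = 0.48734 + 0.193649 = 0.680989.
d = 2*arccos(0.680989) = 1.6434

1.6434


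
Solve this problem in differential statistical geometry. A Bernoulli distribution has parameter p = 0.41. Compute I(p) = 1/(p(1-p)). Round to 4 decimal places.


For Bernoulli(p), Fisher information is I(p) = 1/(p*(1-p)).
p = 0.41, 1-p = 0.59.
p*(1-p) = 0.2419.
I(p) = 1/0.2419 = 4.1339

4.1339


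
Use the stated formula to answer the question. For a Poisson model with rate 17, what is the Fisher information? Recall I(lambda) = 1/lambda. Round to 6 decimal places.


Fisher information for Poisson: I(lambda) = 1/lambda.
lambda = 17.
I(lambda) = 1/17 = 0.058824

0.058824


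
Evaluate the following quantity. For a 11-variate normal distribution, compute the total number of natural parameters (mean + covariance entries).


Exponential family dimension calculation:
For 11-dim MVN: mean has 11 params, covariance has 11*12/2 = 66 unique entries.
Total dim = 11 + 66 = 77.

77


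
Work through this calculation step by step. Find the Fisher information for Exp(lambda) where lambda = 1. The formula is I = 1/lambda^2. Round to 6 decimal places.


Fisher information for exponential: I(lambda) = 1/lambda^2.
lambda = 1, lambda^2 = 1.
I = 1/1 = 1.000000

1.000000


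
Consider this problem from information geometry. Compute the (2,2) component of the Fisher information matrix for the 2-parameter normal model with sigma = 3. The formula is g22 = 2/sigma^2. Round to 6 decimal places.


For the 2-parameter normal family, the Fisher metric has:
  g11 = 1/sigma^2, g22 = 2/sigma^2.
sigma = 3, sigma^2 = 9.
g22 = 0.222222

0.222222


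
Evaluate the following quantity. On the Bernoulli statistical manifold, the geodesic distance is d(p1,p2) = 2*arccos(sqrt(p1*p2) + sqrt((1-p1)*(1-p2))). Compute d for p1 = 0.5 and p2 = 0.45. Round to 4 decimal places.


Geodesic distance on Bernoulli manifold:
d(p1,p2) = 2*arccos(sqrt(p1*p2) + sqrt((1-p1)*(1-p2))).
sqrt(p1*p2) = sqrt(0.5*0.45) = 0.474342.
sqrt((1-p1)*(1-p2)) = sqrt(0.5*0.55) = 0.524404.
arg = 0.474342 + 0.524404 = 0.998746.
d = 2*arccos(0.998746) = 0.1002

0.1002


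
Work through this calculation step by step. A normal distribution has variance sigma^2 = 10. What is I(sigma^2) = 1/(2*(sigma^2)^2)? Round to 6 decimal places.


Fisher information for variance: I(sigma^2) = 1/(2*sigma^4).
sigma^2 = 10, so sigma^4 = 100.
I = 1/(2*100) = 1/200 = 0.005000

0.005000


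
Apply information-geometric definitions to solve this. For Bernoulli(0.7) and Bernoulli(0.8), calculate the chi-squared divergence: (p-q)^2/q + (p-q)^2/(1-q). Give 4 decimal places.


Chi-squared divergence between Bernoulli distributions:
chi^2 = (p-q)^2/q + (p-q)^2/(1-q).
p = 0.7, q = 0.8, p-q = -0.1.
(p-q)^2 = 0.01.
term1 = 0.01/0.8 = 0.0125.
term2 = 0.01/0.2 = 0.05.
chi^2 = 0.0125 + 0.05 = 0.0625

0.0625


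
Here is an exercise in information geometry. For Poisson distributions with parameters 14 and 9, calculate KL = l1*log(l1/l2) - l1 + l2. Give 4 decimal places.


KL divergence for Poisson:
KL = l1*log(l1/l2) - l1 + l2.
l1 = 14, l2 = 9.
log(14/9) = 0.441833.
l1*log(l1/l2) = 14 * 0.441833 = 6.185659.
KL = 6.185659 - 14 + 9 = 1.1857

1.1857


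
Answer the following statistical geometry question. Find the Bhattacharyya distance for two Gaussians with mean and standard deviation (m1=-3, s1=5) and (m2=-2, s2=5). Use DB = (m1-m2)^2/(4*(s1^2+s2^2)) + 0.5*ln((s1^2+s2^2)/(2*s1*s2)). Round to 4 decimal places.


Bhattacharyya distance between two Gaussians:
DB = (m1-m2)^2/(4*(s1^2+s2^2)) + (1/2)*ln((s1^2+s2^2)/(2*s1*s2)).
(m1-m2)^2 = (-1)^2 = 1.
s1^2+s2^2 = 25 + 25 = 50.
term1 = 1/200 = 0.005.
term2 = 0.5*ln(50/50.0) = 0.0.
DB = 0.005 + 0.0 = 0.0050

0.0050


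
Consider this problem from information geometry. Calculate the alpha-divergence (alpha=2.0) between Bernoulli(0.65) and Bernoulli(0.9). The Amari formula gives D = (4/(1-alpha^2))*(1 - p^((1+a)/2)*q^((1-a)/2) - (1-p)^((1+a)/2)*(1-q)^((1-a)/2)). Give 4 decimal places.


Amari alpha-divergence:
D = (4/(1-alpha^2))*(1 - p^((1+a)/2)*q^((1-a)/2) - (1-p)^((1+a)/2)*(1-q)^((1-a)/2)).
alpha = 2.0, p = 0.65, q = 0.9.
e1 = (1+alpha)/2 = 1.5, e2 = (1-alpha)/2 = -0.5.
t1 = p^e1 * q^e2 = 0.65^1.5 * 0.9^-0.5 = 0.552394.
t2 = (1-p)^e1 * (1-q)^e2 = 0.35^1.5 * 0.1^-0.5 = 0.65479.
4/(1-alpha^2) = -1.333333.
D = -1.333333*(1 - 0.552394 - 0.65479) = 0.2762

0.2762


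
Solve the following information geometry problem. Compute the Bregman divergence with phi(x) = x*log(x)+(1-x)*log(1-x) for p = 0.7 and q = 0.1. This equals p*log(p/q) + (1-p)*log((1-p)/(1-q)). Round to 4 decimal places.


Bregman divergence with negative entropy generator:
D = p*log(p/q) + (1-p)*log((1-p)/(1-q)).
p = 0.7, q = 0.1.
p*log(p/q) = 0.7*log(0.7/0.1) = 1.362137.
(1-p)*log((1-p)/(1-q)) = 0.3*log(0.3/0.9) = -0.329584.
D = 1.362137 + -0.329584 = 1.0326

1.0326


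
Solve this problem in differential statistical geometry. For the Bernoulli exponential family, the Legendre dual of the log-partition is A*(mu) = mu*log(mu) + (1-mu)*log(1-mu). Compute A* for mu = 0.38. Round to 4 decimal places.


Legendre transform for Bernoulli:
A*(mu) = mu*log(mu) + (1-mu)*log(1-mu).
mu = 0.38, 1-mu = 0.62.
mu*log(mu) = 0.38*log(0.38) = -0.367682.
(1-mu)*log(1-mu) = 0.62*log(0.62) = -0.296382.
A* = -0.367682 + -0.296382 = -0.6641

-0.6641


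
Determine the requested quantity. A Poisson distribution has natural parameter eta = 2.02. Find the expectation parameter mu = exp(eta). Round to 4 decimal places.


Expectation parameter for Poisson exponential family:
mu = exp(eta).
eta = 2.02.
mu = exp(2.02) = 7.5383

7.5383


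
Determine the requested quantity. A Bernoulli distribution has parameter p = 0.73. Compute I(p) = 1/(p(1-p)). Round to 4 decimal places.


For Bernoulli(p), Fisher information is I(p) = 1/(p*(1-p)).
p = 0.73, 1-p = 0.27.
p*(1-p) = 0.1971.
I(p) = 1/0.1971 = 5.0736

5.0736


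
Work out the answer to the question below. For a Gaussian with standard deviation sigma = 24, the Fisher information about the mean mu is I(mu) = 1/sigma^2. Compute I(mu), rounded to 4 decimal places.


The Fisher information for the mean of a normal distribution is I(mu) = 1/sigma^2.
sigma = 24, so sigma^2 = 576.
I(mu) = 1/576 = 0.0017

0.0017


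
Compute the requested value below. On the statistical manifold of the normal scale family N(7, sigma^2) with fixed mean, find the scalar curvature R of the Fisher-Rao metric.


This family has a single free parameter, so its statistical manifold
is 1-dimensional. The Riemann curvature tensor of any 1-dimensional
Riemannian manifold vanishes identically, so R = 0.

0


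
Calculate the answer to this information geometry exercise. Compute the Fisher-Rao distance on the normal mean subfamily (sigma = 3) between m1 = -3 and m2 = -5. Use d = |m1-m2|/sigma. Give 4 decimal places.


On the fixed-variance normal subfamily, geodesic distance = |m1-m2|/sigma.
|-3 - -5| = 2.
sigma = 3.
d = 2/3 = 0.6667

0.6667


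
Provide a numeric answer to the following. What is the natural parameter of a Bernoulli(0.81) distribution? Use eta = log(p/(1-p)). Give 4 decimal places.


Natural parameter for Bernoulli: eta = log(p/(1-p)).
p = 0.81, 1-p = 0.19.
p/(1-p) = 4.263158.
eta = log(4.263158) = 1.4500

1.4500


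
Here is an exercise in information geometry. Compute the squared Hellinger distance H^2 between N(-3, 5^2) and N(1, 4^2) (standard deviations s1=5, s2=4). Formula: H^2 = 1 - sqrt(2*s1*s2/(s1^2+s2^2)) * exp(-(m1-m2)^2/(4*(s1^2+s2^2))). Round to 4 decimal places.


Squared Hellinger distance for Gaussians:
H^2 = 1 - sqrt(2*s1*s2/(s1^2+s2^2)) * exp(-(m1-m2)^2/(4*(s1^2+s2^2))).
s1^2 = 25, s2^2 = 16, s1^2+s2^2 = 41.
sqrt(2*5*4/(41)) = 0.98773.
(m1-m2)^2 = (-4)^2 = 16.
exp(-16/(4*41)) = exp(-0.097561) = 0.907047.
H^2 = 1 - 0.98773*0.907047 = 0.1041

0.1041


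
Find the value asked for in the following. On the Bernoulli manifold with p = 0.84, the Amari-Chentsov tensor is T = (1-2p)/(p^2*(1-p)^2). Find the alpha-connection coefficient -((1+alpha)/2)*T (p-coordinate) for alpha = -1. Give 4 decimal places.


Skewness (Amari-Chentsov) tensor: T = (1-2p)/(p^2*(1-p)^2).
p = 0.84, 1-2p = -0.68, p^2 = 0.7056, (1-p)^2 = 0.0256.
T = -0.68/(0.7056 * 0.0256) = -37.645266.
In the p-coordinate, Gamma^(alpha) = Gamma^(0) - (alpha/2)*T with Gamma^(0) = (1/2)*g'(p) = -T/2,
so Gamma^(alpha) = -((1+alpha)/2)*T.
alpha = -1, -(1+alpha)/2 = 0.0.
Gamma = 0.0 * -37.645266 = 0.0000

0.0000


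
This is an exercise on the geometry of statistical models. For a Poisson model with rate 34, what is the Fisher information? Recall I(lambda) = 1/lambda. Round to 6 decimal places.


Fisher information for Poisson: I(lambda) = 1/lambda.
lambda = 34.
I(lambda) = 1/34 = 0.029412

0.029412


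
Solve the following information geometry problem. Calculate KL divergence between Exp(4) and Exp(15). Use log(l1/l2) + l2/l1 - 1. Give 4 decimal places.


KL divergence for exponential family:
KL = log(l1/l2) + l2/l1 - 1.
log(4/15) = -1.321756.
15/4 = 3.75.
KL = -1.321756 + 3.75 - 1 = 1.4282

1.4282


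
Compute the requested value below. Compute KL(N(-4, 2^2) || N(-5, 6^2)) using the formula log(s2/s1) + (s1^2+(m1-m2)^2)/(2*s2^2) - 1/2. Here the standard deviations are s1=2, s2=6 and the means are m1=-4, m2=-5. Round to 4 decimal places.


KL divergence between normal distributions:
KL = log(s2/s1) + (s1^2 + (m1-m2)^2)/(2*s2^2) - 1/2.
log(6/2) = 1.098612.
(2^2 + (-4--5)^2)/(2*6^2) = (4 + 1)/72 = 0.069444.
KL = 1.098612 + 0.069444 - 0.5 = 0.6681

0.6681


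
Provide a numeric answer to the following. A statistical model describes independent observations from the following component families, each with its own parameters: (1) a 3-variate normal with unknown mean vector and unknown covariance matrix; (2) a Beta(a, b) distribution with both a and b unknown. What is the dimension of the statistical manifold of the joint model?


The dimension of a statistical manifold equals the number of free
(independent) real parameters of the model. For a product of independent
blocks the parameter counts add.
- 3-variate normal: 3 (mean) + 3*4/2 = 6 (symmetric covariance) = 9.
- Beta (a, b): 2.
Total = 9 + 2 = 11.
Dimension = 11

11


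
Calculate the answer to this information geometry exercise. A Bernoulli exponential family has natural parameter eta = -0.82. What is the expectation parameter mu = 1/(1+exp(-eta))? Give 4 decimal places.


Dual coordinate (expectation parameter) for Bernoulli:
mu = 1/(1+exp(-eta)).
eta = -0.82.
exp(-eta) = exp(0.82) = 2.2705.
mu = 1/(1+2.2705) = 0.3058

0.3058


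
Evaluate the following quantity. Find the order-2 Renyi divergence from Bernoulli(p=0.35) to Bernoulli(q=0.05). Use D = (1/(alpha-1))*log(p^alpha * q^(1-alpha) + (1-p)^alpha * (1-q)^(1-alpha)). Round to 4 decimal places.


Renyi divergence of order alpha between Bernoulli distributions:
D = (1/(alpha-1))*log(p^alpha * q^(1-alpha) + (1-p)^alpha * (1-q)^(1-alpha)).
alpha = 2, p = 0.35, q = 0.05.
p^alpha * q^(1-alpha) = 0.35^2 * 0.05^-1 = 2.45.
(1-p)^alpha * (1-q)^(1-alpha) = 0.65^2 * 0.95^-1 = 0.444737.
sum = 2.45 + 0.444737 = 2.894737.
D = (1/1)*log(2.894737) = 1.0629

1.0629


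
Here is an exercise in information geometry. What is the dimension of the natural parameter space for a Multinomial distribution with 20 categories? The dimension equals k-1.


Exponential family dimension calculation:
For Multinomial with k=20 categories, dim = k-1 = 19.

19


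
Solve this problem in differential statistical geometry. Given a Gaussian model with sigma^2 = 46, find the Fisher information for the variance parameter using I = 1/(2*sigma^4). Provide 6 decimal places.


Fisher information for variance: I(sigma^2) = 1/(2*sigma^4).
sigma^2 = 46, so sigma^4 = 2116.
I = 1/(2*2116) = 1/4232 = 0.000236

0.000236


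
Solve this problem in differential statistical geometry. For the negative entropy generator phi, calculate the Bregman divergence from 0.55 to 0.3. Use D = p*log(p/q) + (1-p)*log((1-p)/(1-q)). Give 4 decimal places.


Bregman divergence with negative entropy generator:
D = p*log(p/q) + (1-p)*log((1-p)/(1-q)).
p = 0.55, q = 0.3.
p*log(p/q) = 0.55*log(0.55/0.3) = 0.333375.
(1-p)*log((1-p)/(1-q)) = 0.45*log(0.45/0.7) = -0.198825.
D = 0.333375 + -0.198825 = 0.1345

0.1345


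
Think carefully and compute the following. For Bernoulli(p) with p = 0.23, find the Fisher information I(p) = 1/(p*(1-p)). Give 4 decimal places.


For Bernoulli(p), Fisher information is I(p) = 1/(p*(1-p)).
p = 0.23, 1-p = 0.77.
p*(1-p) = 0.1771.
I(p) = 1/0.1771 = 5.6465

5.6465


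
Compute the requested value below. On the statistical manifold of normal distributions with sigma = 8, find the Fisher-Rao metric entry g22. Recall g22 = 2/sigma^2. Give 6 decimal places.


For the 2-parameter normal family, the Fisher metric has:
  g11 = 1/sigma^2, g22 = 2/sigma^2.
sigma = 8, sigma^2 = 64.
g22 = 0.031250

0.031250


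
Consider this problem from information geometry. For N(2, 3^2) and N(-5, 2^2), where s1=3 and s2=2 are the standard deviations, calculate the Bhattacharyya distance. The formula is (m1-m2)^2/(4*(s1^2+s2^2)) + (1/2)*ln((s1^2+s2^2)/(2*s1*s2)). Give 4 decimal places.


Bhattacharyya distance between two Gaussians:
DB = (m1-m2)^2/(4*(s1^2+s2^2)) + (1/2)*ln((s1^2+s2^2)/(2*s1*s2)).
(m1-m2)^2 = (7)^2 = 49.
s1^2+s2^2 = 9 + 4 = 13.
term1 = 49/52 = 0.942308.
term2 = 0.5*ln(13/12.0) = 0.040021.
DB = 0.942308 + 0.040021 = 0.9823

0.9823


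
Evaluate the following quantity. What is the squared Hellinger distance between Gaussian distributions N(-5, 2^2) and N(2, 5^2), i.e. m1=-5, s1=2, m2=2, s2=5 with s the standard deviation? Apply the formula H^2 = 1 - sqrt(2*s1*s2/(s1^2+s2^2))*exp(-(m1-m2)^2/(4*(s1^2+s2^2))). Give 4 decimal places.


Squared Hellinger distance for Gaussians:
H^2 = 1 - sqrt(2*s1*s2/(s1^2+s2^2)) * exp(-(m1-m2)^2/(4*(s1^2+s2^2))).
s1^2 = 4, s2^2 = 25, s1^2+s2^2 = 29.
sqrt(2*2*5/(29)) = 0.830455.
(m1-m2)^2 = (-7)^2 = 49.
exp(-49/(4*29)) = exp(-0.422414) = 0.655463.
H^2 = 1 - 0.830455*0.655463 = 0.4557

0.4557


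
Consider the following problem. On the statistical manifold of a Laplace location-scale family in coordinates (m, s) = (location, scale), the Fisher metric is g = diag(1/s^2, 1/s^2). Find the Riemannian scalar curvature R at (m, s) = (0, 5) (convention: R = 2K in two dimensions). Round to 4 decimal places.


The metric has the form g = (A dm^2 + B ds^2)/s^2 with A = 1, B = 1.
Substitute u = sqrt(A/B)*m: g = B*(du^2 + ds^2)/s^2, i.e. B times the
Poincare upper half-plane metric, which has constant Gaussian curvature -1.
Scaling a 2D metric by a constant c divides the Gaussian curvature by c,
so K = -1/B = -1/(1) = -1.0000 everywhere (the point (m, s) = (0, 5) is irrelevant:
the curvature is constant).
Scalar curvature in dimension 2: R = 2K = -2/(1) = -2.0000.

-2.0000


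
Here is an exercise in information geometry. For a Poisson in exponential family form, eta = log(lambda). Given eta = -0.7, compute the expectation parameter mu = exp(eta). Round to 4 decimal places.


Expectation parameter for Poisson exponential family:
mu = exp(eta).
eta = -0.7.
mu = exp(-0.7) = 0.4966

0.4966


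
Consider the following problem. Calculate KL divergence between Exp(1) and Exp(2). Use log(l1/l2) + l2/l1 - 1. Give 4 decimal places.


KL divergence for exponential family:
KL = log(l1/l2) + l2/l1 - 1.
log(1/2) = -0.693147.
2/1 = 2.0.
KL = -0.693147 + 2.0 - 1 = 0.3069

0.3069


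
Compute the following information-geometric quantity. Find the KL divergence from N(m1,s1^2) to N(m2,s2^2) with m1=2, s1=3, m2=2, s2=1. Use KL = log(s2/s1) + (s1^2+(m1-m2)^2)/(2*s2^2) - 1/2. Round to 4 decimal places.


KL divergence between normal distributions:
KL = log(s2/s1) + (s1^2 + (m1-m2)^2)/(2*s2^2) - 1/2.
log(1/3) = -1.098612.
(3^2 + (2-2)^2)/(2*1^2) = (9 + 0)/2 = 4.5.
KL = -1.098612 + 4.5 - 0.5 = 2.9014

2.9014


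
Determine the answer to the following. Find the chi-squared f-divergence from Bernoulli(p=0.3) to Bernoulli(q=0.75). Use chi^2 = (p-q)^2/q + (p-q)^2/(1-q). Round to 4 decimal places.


Chi-squared divergence between Bernoulli distributions:
chi^2 = (p-q)^2/q + (p-q)^2/(1-q).
p = 0.3, q = 0.75, p-q = -0.45.
(p-q)^2 = 0.2025.
term1 = 0.2025/0.75 = 0.27.
term2 = 0.2025/0.25 = 0.81.
chi^2 = 0.27 + 0.81 = 1.0800

1.0800


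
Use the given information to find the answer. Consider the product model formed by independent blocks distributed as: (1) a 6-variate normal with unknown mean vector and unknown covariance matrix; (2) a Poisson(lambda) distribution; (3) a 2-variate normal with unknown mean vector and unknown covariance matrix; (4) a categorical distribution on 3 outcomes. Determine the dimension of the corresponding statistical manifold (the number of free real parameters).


The dimension of a statistical manifold equals the number of free
(independent) real parameters of the model. For a product of independent
blocks the parameter counts add.
- 6-variate normal: 6 (mean) + 6*7/2 = 21 (symmetric covariance) = 27.
- Poisson (lambda): 1.
- 2-variate normal: 2 (mean) + 2*3/2 = 3 (symmetric covariance) = 5.
- categorical on 3 outcomes (probabilities sum to 1): 3-1 = 2.
Total = 27 + 1 + 5 + 2 = 35.
Dimension = 35

35


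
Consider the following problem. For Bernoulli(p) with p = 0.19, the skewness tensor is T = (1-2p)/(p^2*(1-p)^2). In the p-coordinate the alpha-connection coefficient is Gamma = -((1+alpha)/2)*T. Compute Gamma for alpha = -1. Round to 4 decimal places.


Skewness (Amari-Chentsov) tensor: T = (1-2p)/(p^2*(1-p)^2).
p = 0.19, 1-2p = 0.62, p^2 = 0.0361, (1-p)^2 = 0.6561.
T = 0.62/(0.0361 * 0.6561) = 26.176673.
In the p-coordinate, Gamma^(alpha) = Gamma^(0) - (alpha/2)*T with Gamma^(0) = (1/2)*g'(p) = -T/2,
so Gamma^(alpha) = -((1+alpha)/2)*T.
alpha = -1, -(1+alpha)/2 = 0.0.
Gamma = 0.0 * 26.176673 = 0.0000

0.0000


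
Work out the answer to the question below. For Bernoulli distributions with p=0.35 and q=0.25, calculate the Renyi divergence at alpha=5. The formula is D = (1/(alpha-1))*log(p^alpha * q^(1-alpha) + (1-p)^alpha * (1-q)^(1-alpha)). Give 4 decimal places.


Renyi divergence of order alpha between Bernoulli distributions:
D = (1/(alpha-1))*log(p^alpha * q^(1-alpha) + (1-p)^alpha * (1-q)^(1-alpha)).
alpha = 5, p = 0.35, q = 0.25.
p^alpha * q^(1-alpha) = 0.35^5 * 0.25^-4 = 1.34456.
(1-p)^alpha * (1-q)^(1-alpha) = 0.65^5 * 0.75^-4 = 0.366709.
sum = 1.34456 + 0.366709 = 1.711269.
D = (1/4)*log(1.711269) = 0.1343

0.1343


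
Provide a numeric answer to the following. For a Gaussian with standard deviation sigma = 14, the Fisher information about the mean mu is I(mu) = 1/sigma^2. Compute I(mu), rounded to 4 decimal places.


The Fisher information for the mean of a normal distribution is I(mu) = 1/sigma^2.
sigma = 14, so sigma^2 = 196.
I(mu) = 1/196 = 0.0051

0.0051


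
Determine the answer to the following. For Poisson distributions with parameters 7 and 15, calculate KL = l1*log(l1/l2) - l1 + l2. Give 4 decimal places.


KL divergence for Poisson:
KL = l1*log(l1/l2) - l1 + l2.
l1 = 7, l2 = 15.
log(7/15) = -0.76214.
l1*log(l1/l2) = 7 * -0.76214 = -5.33498.
KL = -5.33498 - 7 + 15 = 2.6650

2.6650


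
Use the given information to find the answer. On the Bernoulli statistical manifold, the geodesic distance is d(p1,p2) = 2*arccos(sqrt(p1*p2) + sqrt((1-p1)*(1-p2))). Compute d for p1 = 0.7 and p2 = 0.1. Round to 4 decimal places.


Geodesic distance on Bernoulli manifold:
d(p1,p2) = 2*arccos(sqrt(p1*p2) + sqrt((1-p1)*(1-p2))).
sqrt(p1*p2) = sqrt(0.7*0.1) = 0.264575.
sqrt((1-p1)*(1-p2)) = sqrt(0.3*0.9) = 0.519615.
arg = 0.264575 + 0.519615 = 0.78419.
d = 2*arccos(0.78419) = 1.3388

1.3388


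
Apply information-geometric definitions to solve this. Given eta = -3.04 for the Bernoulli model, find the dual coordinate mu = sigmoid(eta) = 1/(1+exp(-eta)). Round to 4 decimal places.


Dual coordinate (expectation parameter) for Bernoulli:
mu = 1/(1+exp(-eta)).
eta = -3.04.
exp(-eta) = exp(3.04) = 20.905243.
mu = 1/(1+20.905243) = 0.0457

0.0457


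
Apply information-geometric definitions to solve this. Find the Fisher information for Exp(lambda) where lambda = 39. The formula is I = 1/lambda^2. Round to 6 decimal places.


Fisher information for exponential: I(lambda) = 1/lambda^2.
lambda = 39, lambda^2 = 1521.
I = 1/1521 = 0.000657

0.000657


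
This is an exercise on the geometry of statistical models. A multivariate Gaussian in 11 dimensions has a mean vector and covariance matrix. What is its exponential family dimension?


Exponential family dimension calculation:
For 11-dim MVN: mean has 11 params, covariance has 11*12/2 = 66 unique entries.
Total dim = 11 + 66 = 77.

77


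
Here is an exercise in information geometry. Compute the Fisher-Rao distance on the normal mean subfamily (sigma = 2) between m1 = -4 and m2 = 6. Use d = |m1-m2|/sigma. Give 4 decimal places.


On the fixed-variance normal subfamily, geodesic distance = |m1-m2|/sigma.
|-4 - 6| = 10.
sigma = 2.
d = 10/2 = 5.0000

5.0000


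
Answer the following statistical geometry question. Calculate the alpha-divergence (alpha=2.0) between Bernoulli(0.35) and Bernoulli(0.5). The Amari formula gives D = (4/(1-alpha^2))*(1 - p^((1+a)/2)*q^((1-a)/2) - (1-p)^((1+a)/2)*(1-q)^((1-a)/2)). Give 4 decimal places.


Amari alpha-divergence:
D = (4/(1-alpha^2))*(1 - p^((1+a)/2)*q^((1-a)/2) - (1-p)^((1+a)/2)*(1-q)^((1-a)/2)).
alpha = 2.0, p = 0.35, q = 0.5.
e1 = (1+alpha)/2 = 1.5, e2 = (1-alpha)/2 = -0.5.
t1 = p^e1 * q^e2 = 0.35^1.5 * 0.5^-0.5 = 0.292831.
t2 = (1-p)^e1 * (1-q)^e2 = 0.65^1.5 * 0.5^-0.5 = 0.741114.
4/(1-alpha^2) = -1.333333.
D = -1.333333*(1 - 0.292831 - 0.741114) = 0.0453

0.0453


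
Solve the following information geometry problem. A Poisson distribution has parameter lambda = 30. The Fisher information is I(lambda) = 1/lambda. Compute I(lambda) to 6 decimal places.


Fisher information for Poisson: I(lambda) = 1/lambda.
lambda = 30.
I(lambda) = 1/30 = 0.033333

0.033333


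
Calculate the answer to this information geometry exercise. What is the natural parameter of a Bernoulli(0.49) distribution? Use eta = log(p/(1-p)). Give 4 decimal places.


Natural parameter for Bernoulli: eta = log(p/(1-p)).
p = 0.49, 1-p = 0.51.
p/(1-p) = 0.960784.
eta = log(0.960784) = -0.0400

-0.0400


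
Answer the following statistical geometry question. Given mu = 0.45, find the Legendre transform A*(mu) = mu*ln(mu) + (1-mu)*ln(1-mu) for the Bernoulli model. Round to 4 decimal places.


Legendre transform for Bernoulli:
A*(mu) = mu*log(mu) + (1-mu)*log(1-mu).
mu = 0.45, 1-mu = 0.55.
mu*log(mu) = 0.45*log(0.45) = -0.359328.
(1-mu)*log(1-mu) = 0.55*log(0.55) = -0.32881.
A* = -0.359328 + -0.32881 = -0.6881

-0.6881


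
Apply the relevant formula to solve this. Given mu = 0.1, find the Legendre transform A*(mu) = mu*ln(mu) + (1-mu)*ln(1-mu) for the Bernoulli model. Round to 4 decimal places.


Legendre transform for Bernoulli:
A*(mu) = mu*log(mu) + (1-mu)*log(1-mu).
mu = 0.1, 1-mu = 0.9.
mu*log(mu) = 0.1*log(0.1) = -0.230259.
(1-mu)*log(1-mu) = 0.9*log(0.9) = -0.094824.
A* = -0.230259 + -0.094824 = -0.3251

-0.3251


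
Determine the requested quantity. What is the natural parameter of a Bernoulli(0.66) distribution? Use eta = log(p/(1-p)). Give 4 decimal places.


Natural parameter for Bernoulli: eta = log(p/(1-p)).
p = 0.66, 1-p = 0.34.
p/(1-p) = 1.941176.
eta = log(1.941176) = 0.6633

0.6633


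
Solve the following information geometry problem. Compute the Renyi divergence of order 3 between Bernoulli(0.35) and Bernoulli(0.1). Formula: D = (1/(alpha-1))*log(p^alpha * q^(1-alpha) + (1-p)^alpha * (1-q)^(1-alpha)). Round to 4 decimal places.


Renyi divergence of order alpha between Bernoulli distributions:
D = (1/(alpha-1))*log(p^alpha * q^(1-alpha) + (1-p)^alpha * (1-q)^(1-alpha)).
alpha = 3, p = 0.35, q = 0.1.
p^alpha * q^(1-alpha) = 0.35^3 * 0.1^-2 = 4.2875.
(1-p)^alpha * (1-q)^(1-alpha) = 0.65^3 * 0.9^-2 = 0.339043.
sum = 4.2875 + 0.339043 = 4.626543.
D = (1/2)*log(4.626543) = 0.7659

0.7659


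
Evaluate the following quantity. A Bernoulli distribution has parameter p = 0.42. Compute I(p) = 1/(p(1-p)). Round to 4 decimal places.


For Bernoulli(p), Fisher information is I(p) = 1/(p*(1-p)).
p = 0.42, 1-p = 0.58.
p*(1-p) = 0.2436.
I(p) = 1/0.2436 = 4.1051

4.1051


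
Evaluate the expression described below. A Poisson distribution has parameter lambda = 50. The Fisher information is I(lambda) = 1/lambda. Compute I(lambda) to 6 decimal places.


Fisher information for Poisson: I(lambda) = 1/lambda.
lambda = 50.
I(lambda) = 1/50 = 0.020000

0.020000


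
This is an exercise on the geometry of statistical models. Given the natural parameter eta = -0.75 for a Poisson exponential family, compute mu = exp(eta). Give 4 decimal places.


Expectation parameter for Poisson exponential family:
mu = exp(eta).
eta = -0.75.
mu = exp(-0.75) = 0.4724

0.4724


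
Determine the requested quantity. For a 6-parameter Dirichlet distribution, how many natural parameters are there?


Exponential family dimension calculation:
Dirichlet with 6 components has 6 natural parameters.

6


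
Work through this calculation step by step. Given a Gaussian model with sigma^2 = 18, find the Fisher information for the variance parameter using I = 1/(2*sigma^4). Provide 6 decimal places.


Fisher information for variance: I(sigma^2) = 1/(2*sigma^4).
sigma^2 = 18, so sigma^4 = 324.
I = 1/(2*324) = 1/648 = 0.001543

0.001543


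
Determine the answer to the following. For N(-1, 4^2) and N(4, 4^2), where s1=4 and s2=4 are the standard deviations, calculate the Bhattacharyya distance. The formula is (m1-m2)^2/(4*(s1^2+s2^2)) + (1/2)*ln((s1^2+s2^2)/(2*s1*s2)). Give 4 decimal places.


Bhattacharyya distance between two Gaussians:
DB = (m1-m2)^2/(4*(s1^2+s2^2)) + (1/2)*ln((s1^2+s2^2)/(2*s1*s2)).
(m1-m2)^2 = (-5)^2 = 25.
s1^2+s2^2 = 16 + 16 = 32.
term1 = 25/128 = 0.195312.
term2 = 0.5*ln(32/32.0) = 0.0.
DB = 0.195312 + 0.0 = 0.1953

0.1953


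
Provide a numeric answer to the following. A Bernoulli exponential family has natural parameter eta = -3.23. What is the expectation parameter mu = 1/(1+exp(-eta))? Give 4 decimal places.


Dual coordinate (expectation parameter) for Bernoulli:
mu = 1/(1+exp(-eta)).
eta = -3.23.
exp(-eta) = exp(3.23) = 25.279657.
mu = 1/(1+25.279657) = 0.0381

0.0381


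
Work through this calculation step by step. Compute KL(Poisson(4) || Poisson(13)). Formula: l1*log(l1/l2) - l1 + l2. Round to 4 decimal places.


KL divergence for Poisson:
KL = l1*log(l1/l2) - l1 + l2.
l1 = 4, l2 = 13.
log(4/13) = -1.178655.
l1*log(l1/l2) = 4 * -1.178655 = -4.71462.
KL = -4.71462 - 4 + 13 = 4.2854

4.2854


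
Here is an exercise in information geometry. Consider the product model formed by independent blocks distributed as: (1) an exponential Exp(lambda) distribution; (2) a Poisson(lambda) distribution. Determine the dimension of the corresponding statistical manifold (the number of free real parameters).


The dimension of a statistical manifold equals the number of free
(independent) real parameters of the model. For a product of independent
blocks the parameter counts add.
- exponential (lambda): 1.
- Poisson (lambda): 1.
Total = 1 + 1 = 2.
Dimension = 2

2


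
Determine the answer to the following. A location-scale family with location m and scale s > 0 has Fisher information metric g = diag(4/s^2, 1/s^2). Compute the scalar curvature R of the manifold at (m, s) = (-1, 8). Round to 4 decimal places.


The metric has the form g = (A dm^2 + B ds^2)/s^2 with A = 4, B = 1.
Substitute u = sqrt(A/B)*m: g = B*(du^2 + ds^2)/s^2, i.e. B times the
Poincare upper half-plane metric, which has constant Gaussian curvature -1.
Scaling a 2D metric by a constant c divides the Gaussian curvature by c,
so K = -1/B = -1/(1) = -1.0000 everywhere (the point (m, s) = (-1, 8) is irrelevant:
the curvature is constant).
Scalar curvature in dimension 2: R = 2K = -2/(1) = -2.0000.

-2.0000


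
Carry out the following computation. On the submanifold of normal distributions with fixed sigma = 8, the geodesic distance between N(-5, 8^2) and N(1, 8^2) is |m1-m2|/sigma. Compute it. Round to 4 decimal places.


On the fixed-variance normal subfamily, geodesic distance = |m1-m2|/sigma.
|-5 - 1| = 6.
sigma = 8.
d = 6/8 = 0.7500

0.7500


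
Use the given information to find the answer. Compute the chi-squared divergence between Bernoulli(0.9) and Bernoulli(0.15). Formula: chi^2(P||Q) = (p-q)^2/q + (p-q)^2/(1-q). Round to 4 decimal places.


Chi-squared divergence between Bernoulli distributions:
chi^2 = (p-q)^2/q + (p-q)^2/(1-q).
p = 0.9, q = 0.15, p-q = 0.75.
(p-q)^2 = 0.5625.
term1 = 0.5625/0.15 = 3.75.
term2 = 0.5625/0.85 = 0.661765.
chi^2 = 3.75 + 0.661765 = 4.4118

4.4118


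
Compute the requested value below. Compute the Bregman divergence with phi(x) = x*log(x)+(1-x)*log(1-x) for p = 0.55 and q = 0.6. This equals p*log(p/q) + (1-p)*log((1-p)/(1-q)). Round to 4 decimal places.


Bregman divergence with negative entropy generator:
D = p*log(p/q) + (1-p)*log((1-p)/(1-q)).
p = 0.55, q = 0.6.
p*log(p/q) = 0.55*log(0.55/0.6) = -0.047856.
(1-p)*log((1-p)/(1-q)) = 0.45*log(0.45/0.4) = 0.053002.
D = -0.047856 + 0.053002 = 0.0051

0.0051


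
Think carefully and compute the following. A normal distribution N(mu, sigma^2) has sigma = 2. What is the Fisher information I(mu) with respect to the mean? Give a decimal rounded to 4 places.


The Fisher information for the mean of a normal distribution is I(mu) = 1/sigma^2.
sigma = 2, so sigma^2 = 4.
I(mu) = 1/4 = 0.2500

0.2500


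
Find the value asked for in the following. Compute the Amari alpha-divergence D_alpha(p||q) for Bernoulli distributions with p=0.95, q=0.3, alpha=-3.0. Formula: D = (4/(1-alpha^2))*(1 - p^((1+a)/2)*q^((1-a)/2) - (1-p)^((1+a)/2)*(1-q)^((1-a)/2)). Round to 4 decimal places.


Amari alpha-divergence:
D = (4/(1-alpha^2))*(1 - p^((1+a)/2)*q^((1-a)/2) - (1-p)^((1+a)/2)*(1-q)^((1-a)/2)).
alpha = -3.0, p = 0.95, q = 0.3.
e1 = (1+alpha)/2 = -1.0, e2 = (1-alpha)/2 = 2.0.
t1 = p^e1 * q^e2 = 0.95^-1.0 * 0.3^2.0 = 0.094737.
t2 = (1-p)^e1 * (1-q)^e2 = 0.05^-1.0 * 0.7^2.0 = 9.8.
4/(1-alpha^2) = -0.5.
D = -0.5*(1 - 0.094737 - 9.8) = 4.4474

4.4474


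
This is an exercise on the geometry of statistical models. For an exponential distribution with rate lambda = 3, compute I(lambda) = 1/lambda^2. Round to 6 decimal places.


Fisher information for exponential: I(lambda) = 1/lambda^2.
lambda = 3, lambda^2 = 9.
I = 1/9 = 0.111111

0.111111


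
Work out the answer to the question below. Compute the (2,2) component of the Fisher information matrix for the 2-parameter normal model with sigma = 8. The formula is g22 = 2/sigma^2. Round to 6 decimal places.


For the 2-parameter normal family, the Fisher metric has:
  g11 = 1/sigma^2, g22 = 2/sigma^2.
sigma = 8, sigma^2 = 64.
g22 = 0.031250

0.031250


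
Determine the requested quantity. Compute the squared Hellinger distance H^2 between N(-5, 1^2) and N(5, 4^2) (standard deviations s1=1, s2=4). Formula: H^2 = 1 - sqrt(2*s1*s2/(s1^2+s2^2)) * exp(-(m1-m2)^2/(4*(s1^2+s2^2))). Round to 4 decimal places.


Squared Hellinger distance for Gaussians:
H^2 = 1 - sqrt(2*s1*s2/(s1^2+s2^2)) * exp(-(m1-m2)^2/(4*(s1^2+s2^2))).
s1^2 = 1, s2^2 = 16, s1^2+s2^2 = 17.
sqrt(2*1*4/(17)) = 0.685994.
(m1-m2)^2 = (-10)^2 = 100.
exp(-100/(4*17)) = exp(-1.470588) = 0.22979.
H^2 = 1 - 0.685994*0.22979 = 0.8424

0.8424


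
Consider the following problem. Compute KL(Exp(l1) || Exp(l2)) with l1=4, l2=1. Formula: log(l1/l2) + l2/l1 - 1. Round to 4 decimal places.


KL divergence for exponential family:
KL = log(l1/l2) + l2/l1 - 1.
log(4/1) = 1.386294.
1/4 = 0.25.
KL = 1.386294 + 0.25 - 1 = 0.6363

0.6363


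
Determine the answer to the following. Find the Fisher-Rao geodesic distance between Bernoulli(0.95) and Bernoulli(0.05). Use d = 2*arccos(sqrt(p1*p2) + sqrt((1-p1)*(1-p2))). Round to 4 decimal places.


Geodesic distance on Bernoulli manifold:
d(p1,p2) = 2*arccos(sqrt(p1*p2) + sqrt((1-p1)*(1-p2))).
sqrt(p1*p2) = sqrt(0.95*0.05) = 0.217945.
sqrt((1-p1)*(1-p2)) = sqrt(0.05*0.95) = 0.217945.
arg = 0.217945 + 0.217945 = 0.43589.
d = 2*arccos(0.43589) = 2.2395

2.2395


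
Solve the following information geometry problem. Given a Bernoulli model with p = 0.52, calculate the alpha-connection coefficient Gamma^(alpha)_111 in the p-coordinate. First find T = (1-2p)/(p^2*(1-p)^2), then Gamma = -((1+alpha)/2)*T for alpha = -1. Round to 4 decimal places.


Skewness (Amari-Chentsov) tensor: T = (1-2p)/(p^2*(1-p)^2).
p = 0.52, 1-2p = -0.04, p^2 = 0.2704, (1-p)^2 = 0.2304.
T = -0.04/(0.2704 * 0.2304) = -0.642053.
In the p-coordinate, Gamma^(alpha) = Gamma^(0) - (alpha/2)*T with Gamma^(0) = (1/2)*g'(p) = -T/2,
so Gamma^(alpha) = -((1+alpha)/2)*T.
alpha = -1, -(1+alpha)/2 = 0.0.
Gamma = 0.0 * -0.642053 = 0.0000

0.0000
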